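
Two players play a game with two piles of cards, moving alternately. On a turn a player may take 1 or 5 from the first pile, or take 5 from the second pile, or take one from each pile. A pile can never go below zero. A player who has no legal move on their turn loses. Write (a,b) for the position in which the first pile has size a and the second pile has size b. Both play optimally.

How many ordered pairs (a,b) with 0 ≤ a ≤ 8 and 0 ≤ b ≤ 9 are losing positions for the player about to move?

41

Use the standard recursion: the mover loses at a terminal position; elsewhere, the mover wins exactly when some move hands the opponent an L position.
Every move lowers a or b (never raises either), so fill the grid row by row in increasing a, and left to right within a row: each cell's successors are then already labelled.
      b=0  b=1  b=2  b=3  b=4  b=5  b=6  b=7  b=8  b=9
a=0:    L    L    L    L    L    W    W    W    W    W
a=1:    W    W    W    W    W    W    L    L    L    L
a=2:    L    L    L    L    L    W    W    W    W    W
a=3:    W    W    W    W    W    W    L    L    L    L
a=4:    L    L    L    L    L    W    W    W    W    W
a=5:    W    W    W    W    W    W    L    L    L    L
a=6:    L    L    L    L    L    W    W    W    W    W
a=7:    W    W    W    W    W    W    L    L    L    L
a=8:    L    L    L    L    L    W    W    W    W    W
Cells with no legal move (terminal, hence L): (0,0), (0,1), (0,2), (0,3), (0,4).
The remaining L cells, each justified by listing all of its moves:
(1,6): L (options (0,6)(W), (1,1)(W), (0,5)(W) are all W)
(1,7): L (options (0,7)(W), (1,2)(W), (0,6)(W) are all W)
(1,8): L (options (0,8)(W), (1,3)(W), (0,7)(W) are all W)
(1,9): L (options (0,9)(W), (1,4)(W), (0,8)(W) are all W)
(2,0): L (sole option (1,0)(W) is W)
(2,1): L (options (1,1)(W), (1,0)(W) are all W)
(2,2): L (options (1,2)(W), (1,1)(W) are all W)
(2,3): L (options (1,3)(W), (1,2)(W) are all W)
(2,4): L (options (1,4)(W), (1,3)(W) are all W)
(3,6): L (options (2,6)(W), (3,1)(W), (2,5)(W) are all W)
(3,7): L (options (2,7)(W), (3,2)(W), (2,6)(W) are all W)
(3,8): L (options (2,8)(W), (3,3)(W), (2,7)(W) are all W)
(3,9): L (options (2,9)(W), (3,4)(W), (2,8)(W) are all W)
(4,0): L (sole option (3,0)(W) is W)
(4,1): L (options (3,1)(W), (3,0)(W) are all W)
(4,2): L (options (3,2)(W), (3,1)(W) are all W)
(4,3): L (options (3,3)(W), (3,2)(W) are all W)
(4,4): L (options (3,4)(W), (3,3)(W) are all W)
(5,6): L (options (4,6)(W), (0,6)(W), (5,1)(W), (4,5)(W) are all W)
(5,7): L (options (4,7)(W), (0,7)(W), (5,2)(W), (4,6)(W) are all W)
(5,8): L (options (4,8)(W), (0,8)(W), (5,3)(W), (4,7)(W) are all W)
(5,9): L (options (4,9)(W), (0,9)(W), (5,4)(W), (4,8)(W) are all W)
(6,0): L (options (5,0)(W), (1,0)(W) are all W)
(6,1): L (options (5,1)(W), (1,1)(W), (5,0)(W) are all W)
(6,2): L (options (5,2)(W), (1,2)(W), (5,1)(W) are all W)
(6,3): L (options (5,3)(W), (1,3)(W), (5,2)(W) are all W)
(6,4): L (options (5,4)(W), (1,4)(W), (5,3)(W) are all W)
(7,6): L (options (6,6)(W), (2,6)(W), (7,1)(W), (6,5)(W) are all W)
(7,7): L (options (6,7)(W), (2,7)(W), (7,2)(W), (6,6)(W) are all W)
(7,8): L (options (6,8)(W), (2,8)(W), (7,3)(W), (6,7)(W) are all W)
(7,9): L (options (6,9)(W), (2,9)(W), (7,4)(W), (6,8)(W) are all W)
(8,0): L (options (7,0)(W), (3,0)(W) are all W)
(8,1): L (options (7,1)(W), (3,1)(W), (7,0)(W) are all W)
(8,2): L (options (7,2)(W), (3,2)(W), (7,1)(W) are all W)
(8,3): L (options (7,3)(W), (3,3)(W), (7,2)(W) are all W)
(8,4): L (options (7,4)(W), (3,4)(W), (7,3)(W) are all W)
Every other cell has at least one move into one of the L cells above, so it is W.
L cells per row: a=0: 5, a=1: 4, a=2: 5, a=3: 4, a=4: 5, a=5: 4, a=6: 5, a=7: 4, a=8: 5; total 41.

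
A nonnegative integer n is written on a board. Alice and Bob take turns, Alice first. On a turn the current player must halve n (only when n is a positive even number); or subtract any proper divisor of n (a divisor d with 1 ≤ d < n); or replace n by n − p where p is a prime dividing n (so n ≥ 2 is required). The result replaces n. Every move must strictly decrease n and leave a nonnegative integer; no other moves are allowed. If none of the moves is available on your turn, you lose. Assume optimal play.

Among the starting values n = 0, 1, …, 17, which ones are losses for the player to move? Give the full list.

0, 1, 4, 9, 14

Positions with no move are L. A position that does have a move is losing for the player to move precisely when every available move leads to a winning position for the opponent. Fill in the labels:
n=0: no move → L
n=1: no move → L
n=2: →0(L), so W
n=3: →0(L), so W
n=4: →2(W), 3(W) — all W, so L
n=5: →0(L), so W
n=6: →4(L), so W
n=7: →0(L), so W
n=8: →4(L), so W
n=9: →6(W), 8(W) — all W, so L
n=10: →9(L), so W
n=11: →0(L), so W
n=12: →9(L), so W
n=13: →0(L), so W
n=14: →7(W), 12(W), 13(W) — all W, so L
n=15: →14(L), so W
n=16: →14(L), so W
n=17: →0(L), so W
The losing starting values of n are exactly the entries labelled L in this table (5 of them).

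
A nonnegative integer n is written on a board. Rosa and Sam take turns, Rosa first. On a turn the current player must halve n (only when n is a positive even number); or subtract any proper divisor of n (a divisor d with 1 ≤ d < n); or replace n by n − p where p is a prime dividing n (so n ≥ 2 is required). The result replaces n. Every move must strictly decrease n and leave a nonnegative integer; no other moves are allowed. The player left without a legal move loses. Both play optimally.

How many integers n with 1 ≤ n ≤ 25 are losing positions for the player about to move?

Positions with no move are L. A position that does have a move is losing for the player to move precisely when every available move leads to a winning position for the opponent. Fill in the labels:
n=0: no move → L
n=1: no move → L
n=2: can move to 0, which is L ⇒ W
n=3: can move to 0, which is L ⇒ W
n=4: moves to 2(W), 3(W); every one is W ⇒ L
n=5: can move to 0, which is L ⇒ W
n=6: can move to 4, which is L ⇒ W
n=7: can move to 0, which is L ⇒ W
n=8: can move to 4, which is L ⇒ W
n=9: moves to 6(W), 8(W); every one is W ⇒ L
n=10: can move to 9, which is L ⇒ W
n=11: can move to 0, which is L ⇒ W
n=12: can move to 9, which is L ⇒ W
n=13: can move to 0, which is L ⇒ W
n=14: moves to 7(W), 12(W), 13(W); every one is W ⇒ L
n=15: can move to 14, which is L ⇒ W
n=16: can move to 14, which is L ⇒ W
n=17: can move to 0, which is L ⇒ W
n=18: can move to 9, which is L ⇒ W
n=19: can move to 0, which is L ⇒ W
n=20: moves to 10(W), 15(W), 16(W), 18(W), 19(W); every one is W ⇒ L
n=21: can move to 14, which is L ⇒ W
n=22: can move to 20, which is L ⇒ W
n=23: can move to 0, which is L ⇒ W
n=24: can move to 20, which is L ⇒ W
n=25: can move to 20, which is L ⇒ W
L entries with 1 ≤ n ≤ 25 (n=0 is outside the asked range and is not counted): n = 1, 4, 9, 14, 20; that makes 5.

5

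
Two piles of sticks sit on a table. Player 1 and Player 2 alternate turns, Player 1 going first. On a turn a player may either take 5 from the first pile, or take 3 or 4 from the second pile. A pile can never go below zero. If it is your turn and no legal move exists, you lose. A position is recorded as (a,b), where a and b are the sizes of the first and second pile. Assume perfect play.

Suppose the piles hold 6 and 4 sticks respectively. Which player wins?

Classify positions by backward induction: terminal positions (no move available) are L. From any other position, the mover wins iff some move reaches an L.
No move ever increases a pile, so every position that can arise here has a ≤ 6 and b ≤ 4; it is enough to label the cells with 0 ≤ a ≤ 6 and 0 ≤ b ≤ 4.
Every move lowers a or b (never raises either), so fill the grid row by row in increasing a, and left to right within a row: each cell's successors are then already labelled.
      b=0  b=1  b=2  b=3  b=4
a=0:    L    L    L    W    W
a=1:    L    L    L    W    W
a=2:    L    L    L    W    W
a=3:    L    L    L    W    W
a=4:    L    L    L    W    W
a=5:    W    W    W    L    L
a=6:    W    W    W    L    L
Cells with no legal move (terminal, hence L): (0,0), (0,1), (0,2), (1,0), (1,1), (1,2), (2,0), (2,1), (2,2), (3,0), (3,1), (3,2), (4,0), (4,1), (4,2).
The remaining L cells, each justified by listing all of its moves:
(5,3): →(0,3)(W), (5,0)(W) — all W, so L
(5,4): →(0,4)(W), (5,1)(W), (5,0)(W) — all W, so L
(6,3): →(1,3)(W), (6,0)(W) — all W, so L
(6,4): →(1,4)(W), (6,1)(W), (6,0)(W) — all W, so L
Every other cell has at least one move into one of the L cells above, so it is W.
The starting position (6,4) is L: whatever Player 1 does, the opponent receives a W position.

Player 2 wins.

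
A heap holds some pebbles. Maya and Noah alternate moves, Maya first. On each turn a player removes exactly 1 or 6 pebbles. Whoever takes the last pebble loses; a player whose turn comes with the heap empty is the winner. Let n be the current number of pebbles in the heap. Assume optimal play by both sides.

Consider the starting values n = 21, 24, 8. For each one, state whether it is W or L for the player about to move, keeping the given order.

Build the W/L table. Terminal = W. A non-terminal position is W if it has a move to some L; otherwise it is L.
n=0: no move; the opponent has just taken the last pebble and therefore loses → W
n=1: only reaches 0(W), which is W → L
n=2: reaches L-position 1 → W
n=3: only reaches 2(W), which is W → L
n=4: reaches L-position 3 → W
n=5: only reaches 4(W), which is W → L
n=6: reaches L-position 5 → W
n=7: reaches L-position 1 → W
n=8: only reaches 7(W), 2(W), all W → L
n=9: reaches L-position 8 → W
n=10: only reaches 9(W), 4(W), all W → L
n=11: reaches L-position 10 → W
n=12: only reaches 11(W), 6(W), all W → L
n=13: reaches L-position 12 → W
n=14: reaches L-position 8 → W
n=15: only reaches 14(W), 9(W), all W → L
n=16: reaches L-position 15 → W
n=17: only reaches 16(W), 11(W), all W → L
n=18: reaches L-position 17 → W
n=19: only reaches 18(W), 13(W), all W → L
n=20: reaches L-position 19 → W
n=21: reaches L-position 15 → W
n=22: only reaches 21(W), 16(W), all W → L
n=23: reaches L-position 22 → W
n=24: only reaches 23(W), 18(W), all W → L

21: W, 24: L, 8: L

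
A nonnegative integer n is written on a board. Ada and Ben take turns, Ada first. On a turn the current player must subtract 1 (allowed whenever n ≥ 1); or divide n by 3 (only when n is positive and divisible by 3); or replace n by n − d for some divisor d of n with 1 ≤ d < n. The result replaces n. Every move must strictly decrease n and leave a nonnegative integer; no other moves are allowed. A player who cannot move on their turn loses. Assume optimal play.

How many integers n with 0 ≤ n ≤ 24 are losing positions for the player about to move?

10

Classify positions by backward induction: terminal positions (no move available) are L. From any other position, the mover wins iff some move reaches an L.
n=0: no move → L
n=1: reaches L-position 0 → W
n=2: only reaches 1(W), which is W → L
n=3: reaches L-position 2 → W
n=4: reaches L-position 2 → W
n=5: only reaches 4(W), which is W → L
n=6: reaches L-position 2 → W
n=7: only reaches 6(W), which is W → L
n=8: reaches L-position 7 → W
n=9: only reaches 3(W), 6(W), 8(W), all W → L
n=10: reaches L-position 5 → W
n=11: only reaches 10(W), which is W → L
n=12: reaches L-position 9 → W
n=13: only reaches 12(W), which is W → L
n=14: reaches L-position 7 → W
n=15: reaches L-position 5 → W
n=16: only reaches 8(W), 12(W), 14(W), 15(W), all W → L
n=17: reaches L-position 16 → W
n=18: reaches L-position 9 → W
n=19: only reaches 18(W), which is W → L
n=20: reaches L-position 16 → W
n=21: reaches L-position 7 → W
n=22: reaches L-position 11 → W
n=23: only reaches 22(W), which is W → L
n=24: reaches L-position 16 → W
L entries with 0 ≤ n ≤ 24: n = 0, 2, 5, 7, 9, 11, 13, 16, 19, 23; that makes 10.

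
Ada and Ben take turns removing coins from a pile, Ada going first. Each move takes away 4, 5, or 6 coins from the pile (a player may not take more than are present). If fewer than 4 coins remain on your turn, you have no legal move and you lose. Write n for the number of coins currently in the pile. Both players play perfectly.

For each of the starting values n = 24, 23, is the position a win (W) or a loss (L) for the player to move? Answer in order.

24: W, 23: L

Classify positions by backward induction: terminal positions (no move available) are L. From any other position, the mover wins iff some move reaches an L.
n=0: no move → L
n=1: no move → L
n=2: no move → L
n=3: no move → L
n=4: reaches L-position 0 → W
n=5: reaches L-position 1 → W
n=6: reaches L-position 2 → W
n=7: reaches L-position 3 → W
n=8: reaches L-position 3 → W
n=9: reaches L-position 3 → W
n=10: only reaches 6(W), 5(W), 4(W), all W → L
n=11: only reaches 7(W), 6(W), 5(W), all W → L
n=12: only reaches 8(W), 7(W), 6(W), all W → L
n=13: only reaches 9(W), 8(W), 7(W), all W → L
n=14: reaches L-position 10 → W
n=15: reaches L-position 11 → W
n=16: reaches L-position 12 → W
n=17: reaches L-position 13 → W
n=18: reaches L-position 13 → W
n=19: reaches L-position 13 → W
n=20: only reaches 16(W), 15(W), 14(W), all W → L
n=21: only reaches 17(W), 16(W), 15(W), all W → L
n=22: only reaches 18(W), 17(W), 16(W), all W → L
n=23: only reaches 19(W), 18(W), 17(W), all W → L
n=24: reaches L-position 20 → W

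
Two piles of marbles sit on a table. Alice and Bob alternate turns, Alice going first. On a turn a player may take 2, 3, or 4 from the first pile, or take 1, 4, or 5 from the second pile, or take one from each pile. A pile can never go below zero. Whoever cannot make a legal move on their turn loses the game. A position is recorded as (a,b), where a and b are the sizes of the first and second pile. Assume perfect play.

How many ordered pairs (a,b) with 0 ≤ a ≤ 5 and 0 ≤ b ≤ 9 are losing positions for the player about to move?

Work bottom-up. With no move the player to move loses. Otherwise the position is W if at least one move leads to an L position for the opponent, and L if every move leads to a W.
Every move lowers a or b (never raises either), so fill the grid row by row in increasing a, and left to right within a row: each cell's successors are then already labelled.
      b=0  b=1  b=2  b=3  b=4  b=5  b=6  b=7  b=8  b=9
a=0:    L    W    L    W    W    W    W    W    L    W
a=1:    L    W    L    W    W    W    W    W    L    W
a=2:    W    W    W    W    L    W    L    W    W    W
a=3:    W    L    W    L    W    W    W    W    W    L
a=4:    W    L    W    L    W    W    W    W    W    L
a=5:    W    W    W    W    W    L    W    L    W    W
Cells with no legal move (terminal, hence L): (0,0), (1,0).
The remaining L cells, each justified by listing all of its moves:
(0,2): the only move is to (0,1)(W), a W ⇒ L
(0,8): moves to (0,7)(W), (0,4)(W), (0,3)(W); every one is W ⇒ L
(1,2): moves to (1,1)(W), (0,1)(W); every one is W ⇒ L
(1,8): moves to (1,7)(W), (1,4)(W), (1,3)(W), (0,7)(W); every one is W ⇒ L
(2,4): moves to (0,4)(W), (2,3)(W), (2,0)(W), (1,3)(W); every one is W ⇒ L
(2,6): moves to (0,6)(W), (2,5)(W), (2,2)(W), (2,1)(W), (1,5)(W); every one is W ⇒ L
(3,1): moves to (1,1)(W), (0,1)(W), (3,0)(W), (2,0)(W); every one is W ⇒ L
(3,3): moves to (1,3)(W), (0,3)(W), (3,2)(W), (2,2)(W); every one is W ⇒ L
(3,9): moves to (1,9)(W), (0,9)(W), (3,8)(W), (3,5)(W), (3,4)(W), (2,8)(W); every one is W ⇒ L
(4,1): moves to (2,1)(W), (1,1)(W), (0,1)(W), (4,0)(W), (3,0)(W); every one is W ⇒ L
(4,3): moves to (2,3)(W), (1,3)(W), (0,3)(W), (4,2)(W), (3,2)(W); every one is W ⇒ L
(4,9): moves to (2,9)(W), (1,9)(W), (0,9)(W), (4,8)(W), (4,5)(W), (4,4)(W), (3,8)(W); every one is W ⇒ L
(5,5): moves to (3,5)(W), (2,5)(W), (1,5)(W), (5,4)(W), (5,1)(W), (5,0)(W), (4,4)(W); every one is W ⇒ L
(5,7): moves to (3,7)(W), (2,7)(W), (1,7)(W), (5,6)(W), (5,3)(W), (5,2)(W), (4,6)(W); every one is W ⇒ L
Every other cell has at least one move into one of the L cells above, so it is W.
L cells per row: a=0: 3, a=1: 3, a=2: 2, a=3: 3, a=4: 3, a=5: 2; total 16.

16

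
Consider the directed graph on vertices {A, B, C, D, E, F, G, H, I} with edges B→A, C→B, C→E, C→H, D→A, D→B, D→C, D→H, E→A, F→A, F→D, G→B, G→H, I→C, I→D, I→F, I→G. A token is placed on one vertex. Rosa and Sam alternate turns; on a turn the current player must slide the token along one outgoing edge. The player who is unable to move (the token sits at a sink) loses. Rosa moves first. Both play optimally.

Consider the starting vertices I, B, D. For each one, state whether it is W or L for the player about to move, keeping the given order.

Compute win/loss labels from the base case upward. A position with no move is L. Any other position is W if it can reach an L in one move, else L.
Every edge goes from a vertex to one that appears earlier in the order H, A, B, E, C, D, F, G, I, so processing vertices in that order labels each vertex after all of its successors.
H: no outgoing edge → L
A: no outgoing edge → L
B: reaches L-position A → W
E: reaches L-position A → W
C: reaches L-position H → W
D: reaches L-position A → W
F: reaches L-position A → W
G: reaches L-position H → W
I: only reaches G(W), F(W), D(W), C(W), all W → L

I: L, B: W, D: W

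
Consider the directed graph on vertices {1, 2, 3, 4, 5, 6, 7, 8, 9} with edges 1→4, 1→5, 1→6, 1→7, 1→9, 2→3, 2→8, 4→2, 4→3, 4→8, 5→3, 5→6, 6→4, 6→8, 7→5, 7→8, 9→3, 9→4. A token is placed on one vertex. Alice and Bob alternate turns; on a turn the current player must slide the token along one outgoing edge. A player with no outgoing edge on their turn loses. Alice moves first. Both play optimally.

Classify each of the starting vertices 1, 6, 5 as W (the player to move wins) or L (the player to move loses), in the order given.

1: L, 6: W, 5: W

Use the standard recursion: the mover loses at a terminal position; elsewhere, the mover wins exactly when some move hands the opponent an L position.
Every edge goes from a vertex to one that appears earlier in the order 8, 3, 2, 4, 9, 6, 5, 7, 1, so processing vertices in that order labels each vertex after all of its successors.
8: no outgoing edge → L
3: no outgoing edge → L
2: W (go to 3, an L position)
4: W (go to 3, an L position)
9: W (go to 3, an L position)
6: W (go to 8, an L position)
5: W (go to 3, an L position)
7: W (go to 8, an L position)
1: L (options 7(W), 5(W), 6(W), 9(W), 4(W) are all W)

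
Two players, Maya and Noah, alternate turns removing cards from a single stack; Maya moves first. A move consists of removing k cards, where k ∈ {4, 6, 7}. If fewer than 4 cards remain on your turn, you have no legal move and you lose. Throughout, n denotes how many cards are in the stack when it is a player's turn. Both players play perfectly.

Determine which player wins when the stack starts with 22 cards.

Noah wins.

Build the W/L table. Terminal = L. A non-terminal position is W if it has a move to some L; otherwise it is L.
n=0: no move → L
n=1: no move → L
n=2: no move → L
n=3: no move → L
n=4: W (go to 0, an L position)
n=5: W (go to 1, an L position)
n=6: W (go to 2, an L position)
n=7: W (go to 3, an L position)
n=8: W (go to 2, an L position)
n=9: W (go to 3, an L position)
n=10: W (go to 3, an L position)
n=11: L (options 7(W), 5(W), 4(W) are all W)
n=12: L (options 8(W), 6(W), 5(W) are all W)
n=13: L (options 9(W), 7(W), 6(W) are all W)
n=14: L (options 10(W), 8(W), 7(W) are all W)
n=15: W (go to 11, an L position)
n=16: W (go to 12, an L position)
n=17: W (go to 13, an L position)
n=18: W (go to 14, an L position)
n=19: W (go to 13, an L position)
n=20: W (go to 14, an L position)
n=21: W (go to 14, an L position)
n=22: L (options 18(W), 16(W), 15(W) are all W)
The starting position 22 is L: whatever Maya does, the opponent receives a W position.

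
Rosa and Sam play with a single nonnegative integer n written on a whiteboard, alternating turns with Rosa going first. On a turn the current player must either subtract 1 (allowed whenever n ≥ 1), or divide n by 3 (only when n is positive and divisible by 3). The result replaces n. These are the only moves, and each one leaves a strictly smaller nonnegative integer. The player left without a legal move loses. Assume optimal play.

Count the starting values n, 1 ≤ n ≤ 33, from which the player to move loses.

15

Classify positions by backward induction: terminal positions (no move available) are L. From any other position, the mover wins iff some move reaches an L.
n=0: no move → L
n=1: reaches L-position 0 → W
n=2: only reaches 1(W), which is W → L
n=3: reaches L-position 2 → W
n=4: only reaches 3(W), which is W → L
n=5: reaches L-position 4 → W
n=6: reaches L-position 2 → W
n=7: only reaches 6(W), which is W → L
n=8: reaches L-position 7 → W
n=9: only reaches 3(W), 8(W), all W → L
n=10: reaches L-position 9 → W
n=11: only reaches 10(W), which is W → L
n=12: reaches L-position 4 → W
n=13: only reaches 12(W), which is W → L
n=14: reaches L-position 13 → W
n=15: only reaches 5(W), 14(W), all W → L
n=16: reaches L-position 15 → W
n=17: only reaches 16(W), which is W → L
n=18: reaches L-position 17 → W
n=19: only reaches 18(W), which is W → L
n=20: reaches L-position 19 → W
n=21: reaches L-position 7 → W
n=22: only reaches 21(W), which is W → L
n=23: reaches L-position 22 → W
n=24: only reaches 8(W), 23(W), all W → L
n=25: reaches L-position 24 → W
n=26: only reaches 25(W), which is W → L
n=27: reaches L-position 9 → W
n=28: only reaches 27(W), which is W → L
n=29: reaches L-position 28 → W
n=30: only reaches 10(W), 29(W), all W → L
n=31: reaches L-position 30 → W
n=32: only reaches 31(W), which is W → L
n=33: reaches L-position 11 → W
L entries with 1 ≤ n ≤ 33 (n=0 is outside the asked range and is not counted): n = 2, 4, 7, 9, 11, 13, 15, 17, 19, 22, 24, 26, 28, 30, 32; that makes 15.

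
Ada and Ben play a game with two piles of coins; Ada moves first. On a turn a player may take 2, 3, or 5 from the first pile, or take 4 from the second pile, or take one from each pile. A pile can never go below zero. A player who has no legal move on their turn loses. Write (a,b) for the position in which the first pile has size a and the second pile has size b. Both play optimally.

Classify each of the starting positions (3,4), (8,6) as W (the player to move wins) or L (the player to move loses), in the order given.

Positions with no move are L. A position that does have a move is losing for the player to move precisely when every available move leads to a winning position for the opponent. Fill in the labels:
No move ever increases a pile, so every position that can arise here has a ≤ 8 and b ≤ 6; it is enough to label the cells with 0 ≤ a ≤ 8 and 0 ≤ b ≤ 6.
Every move lowers a or b (never raises either), so fill the grid row by row in increasing a, and left to right within a row: each cell's successors are then already labelled.
      b=0  b=1  b=2  b=3  b=4  b=5  b=6
a=0:    L    L    L    L    W    W    W
a=1:    L    W    W    W    W    L    L
a=2:    W    W    W    W    L    L    W
a=3:    W    W    W    W    L    W    W
a=4:    W    L    L    L    W    W    W
a=5:    W    W    W    W    W    W    L
a=6:    W    W    W    W    W    W    W
a=7:    L    W    W    W    W    W    W
a=8:    L    W    L    L    W    L    W
Cells with no legal move (terminal, hence L): (0,0), (0,1), (0,2), (0,3), (1,0).
The remaining L cells, each justified by listing all of its moves:
(1,5): L (options (1,1)(W), (0,4)(W) are all W)
(1,6): L (options (1,2)(W), (0,5)(W) are all W)
(2,4): L (options (0,4)(W), (2,0)(W), (1,3)(W) are all W)
(2,5): L (options (0,5)(W), (2,1)(W), (1,4)(W) are all W)
(3,4): L (options (1,4)(W), (0,4)(W), (3,0)(W), (2,3)(W) are all W)
(4,1): L (options (2,1)(W), (1,1)(W), (3,0)(W) are all W)
(4,2): L (options (2,2)(W), (1,2)(W), (3,1)(W) are all W)
(4,3): L (options (2,3)(W), (1,3)(W), (3,2)(W) are all W)
(5,6): L (options (3,6)(W), (2,6)(W), (0,6)(W), (5,2)(W), (4,5)(W) are all W)
(7,0): L (options (5,0)(W), (4,0)(W), (2,0)(W) are all W)
(8,0): L (options (6,0)(W), (5,0)(W), (3,0)(W) are all W)
(8,2): L (options (6,2)(W), (5,2)(W), (3,2)(W), (7,1)(W) are all W)
(8,3): L (options (6,3)(W), (5,3)(W), (3,3)(W), (7,2)(W) are all W)
(8,5): L (options (6,5)(W), (5,5)(W), (3,5)(W), (8,1)(W), (7,4)(W) are all W)
Every other cell has at least one move into one of the L cells above, so it is W.
(3,4): one of the L cells justified above, so L
(8,6): the move to (5,6) reaches an L cell, so W

(3,4): L, (8,6): W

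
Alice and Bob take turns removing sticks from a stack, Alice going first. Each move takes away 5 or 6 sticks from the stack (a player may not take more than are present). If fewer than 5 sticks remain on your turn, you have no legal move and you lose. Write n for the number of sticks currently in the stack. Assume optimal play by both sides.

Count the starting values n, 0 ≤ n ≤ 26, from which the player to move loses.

15

Work bottom-up. With no move the player to move loses. Otherwise the position is W if at least one move leads to an L position for the opponent, and L if every move leads to a W.
n=0: no move → L
n=1: no move → L
n=2: no move → L
n=3: no move → L
n=4: no move → L
n=5: →0(L), so W
n=6: →1(L), so W
n=7: →2(L), so W
n=8: →3(L), so W
n=9: →4(L), so W
n=10: →4(L), so W
n=11: →6(W), 5(W) — all W, so L
n=12: →7(W), 6(W) — all W, so L
n=13: →8(W), 7(W) — all W, so L
n=14: →9(W), 8(W) — all W, so L
n=15: →10(W), 9(W) — all W, so L
n=16: →11(L), so W
n=17: →12(L), so W
n=18: →13(L), so W
n=19: →14(L), so W
n=20: →15(L), so W
n=21: →15(L), so W
n=22: →17(W), 16(W) — all W, so L
n=23: →18(W), 17(W) — all W, so L
n=24: →19(W), 18(W) — all W, so L
n=25: →20(W), 19(W) — all W, so L
n=26: →21(W), 20(W) — all W, so L
L entries with 0 ≤ n ≤ 26: n = 0, 1, 2, 3, 4, 11, 12, 13, 14, 15, 22, 23, 24, 25, 26; that makes 15.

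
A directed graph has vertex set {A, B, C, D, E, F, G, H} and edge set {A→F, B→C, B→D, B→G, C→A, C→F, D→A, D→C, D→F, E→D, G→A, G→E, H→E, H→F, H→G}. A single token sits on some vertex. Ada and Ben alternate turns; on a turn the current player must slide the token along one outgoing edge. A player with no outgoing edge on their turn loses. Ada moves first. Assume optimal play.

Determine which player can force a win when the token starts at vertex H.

Build the W/L table. Terminal = L. A non-terminal position is W if it has a move to some L; otherwise it is L.
Every edge goes from a vertex to one that appears earlier in the order F, A, C, D, E, G, H, B, so processing vertices in that order labels each vertex after all of its successors.
F: no outgoing edge → L
A: can move to F, which is L ⇒ W
C: can move to F, which is L ⇒ W
D: can move to F, which is L ⇒ W
E: the only move is to D(W), a W ⇒ L
G: can move to E, which is L ⇒ W
H: can move to E, which is L ⇒ W
B: moves to G(W), D(W), C(W); every one is W ⇒ L
From H Ada can move to E, reaching an L position.

Ada wins.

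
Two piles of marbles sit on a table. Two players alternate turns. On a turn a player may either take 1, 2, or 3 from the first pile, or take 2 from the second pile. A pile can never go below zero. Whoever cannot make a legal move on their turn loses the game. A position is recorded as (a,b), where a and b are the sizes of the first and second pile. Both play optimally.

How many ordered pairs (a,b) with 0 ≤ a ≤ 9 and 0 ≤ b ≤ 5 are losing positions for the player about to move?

18

Build the W/L table. Terminal = L. A non-terminal position is W if it has a move to some L; otherwise it is L.
Every move lowers a or b (never raises either), so fill the grid row by row in increasing a, and left to right within a row: each cell's successors are then already labelled.
      b=0  b=1  b=2  b=3  b=4  b=5
a=0:    L    L    W    W    L    L
a=1:    W    W    L    L    W    W
a=2:    W    W    W    W    W    W
a=3:    W    W    W    W    W    W
a=4:    L    L    W    W    L    L
a=5:    W    W    L    L    W    W
a=6:    W    W    W    W    W    W
a=7:    W    W    W    W    W    W
a=8:    L    L    W    W    L    L
a=9:    W    W    L    L    W    W
Cells with no legal move (terminal, hence L): (0,0), (0,1).
The remaining L cells, each justified by listing all of its moves:
(0,4): L (sole option (0,2)(W) is W)
(0,5): L (sole option (0,3)(W) is W)
(1,2): L (options (0,2)(W), (1,0)(W) are all W)
(1,3): L (options (0,3)(W), (1,1)(W) are all W)
(4,0): L (options (3,0)(W), (2,0)(W), (1,0)(W) are all W)
(4,1): L (options (3,1)(W), (2,1)(W), (1,1)(W) are all W)
(4,4): L (options (3,4)(W), (2,4)(W), (1,4)(W), (4,2)(W) are all W)
(4,5): L (options (3,5)(W), (2,5)(W), (1,5)(W), (4,3)(W) are all W)
(5,2): L (options (4,2)(W), (3,2)(W), (2,2)(W), (5,0)(W) are all W)
(5,3): L (options (4,3)(W), (3,3)(W), (2,3)(W), (5,1)(W) are all W)
(8,0): L (options (7,0)(W), (6,0)(W), (5,0)(W) are all W)
(8,1): L (options (7,1)(W), (6,1)(W), (5,1)(W) are all W)
(8,4): L (options (7,4)(W), (6,4)(W), (5,4)(W), (8,2)(W) are all W)
(8,5): L (options (7,5)(W), (6,5)(W), (5,5)(W), (8,3)(W) are all W)
(9,2): L (options (8,2)(W), (7,2)(W), (6,2)(W), (9,0)(W) are all W)
(9,3): L (options (8,3)(W), (7,3)(W), (6,3)(W), (9,1)(W) are all W)
Every other cell has at least one move into one of the L cells above, so it is W.
L cells per row: a=0: 4, a=1: 2, a=2: 0, a=3: 0, a=4: 4, a=5: 2, a=6: 0, a=7: 0, a=8: 4, a=9: 2; total 18.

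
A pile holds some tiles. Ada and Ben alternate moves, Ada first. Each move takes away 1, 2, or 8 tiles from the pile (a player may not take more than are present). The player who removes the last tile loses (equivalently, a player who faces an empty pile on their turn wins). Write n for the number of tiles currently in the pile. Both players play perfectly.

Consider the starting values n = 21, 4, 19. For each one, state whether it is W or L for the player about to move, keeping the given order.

Compute win/loss labels from the base case upward. A position with no move is W. Any other position is W if it can reach an L in one move, else L.
n=0: no move; the opponent has just taken the last tile and therefore loses → W
n=1: the only move is to 0(W), a W ⇒ L
n=2: can move to 1, which is L ⇒ W
n=3: can move to 1, which is L ⇒ W
n=4: moves to 3(W), 2(W); every one is W ⇒ L
n=5: can move to 4, which is L ⇒ W
n=6: can move to 4, which is L ⇒ W
n=7: moves to 6(W), 5(W); every one is W ⇒ L
n=8: can move to 7, which is L ⇒ W
n=9: can move to 7, which is L ⇒ W
n=10: moves to 9(W), 8(W), 2(W); every one is W ⇒ L
n=11: can move to 10, which is L ⇒ W
n=12: can move to 10, which is L ⇒ W
n=13: moves to 12(W), 11(W), 5(W); every one is W ⇒ L
n=14: can move to 13, which is L ⇒ W
n=15: can move to 13, which is L ⇒ W
n=16: moves to 15(W), 14(W), 8(W); every one is W ⇒ L
n=17: can move to 16, which is L ⇒ W
n=18: can move to 16, which is L ⇒ W
n=19: moves to 18(W), 17(W), 11(W); every one is W ⇒ L
n=20: can move to 19, which is L ⇒ W
n=21: can move to 19, which is L ⇒ W

21: W, 4: L, 19: L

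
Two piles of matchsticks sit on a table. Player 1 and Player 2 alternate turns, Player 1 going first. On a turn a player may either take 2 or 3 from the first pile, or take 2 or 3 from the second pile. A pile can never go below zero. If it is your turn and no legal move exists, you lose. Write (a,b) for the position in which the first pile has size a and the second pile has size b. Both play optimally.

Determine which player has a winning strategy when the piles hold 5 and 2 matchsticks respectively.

Label each position W (a win for the player to move) or L (a loss). A position with no legal move is L; any other position is W exactly when some move reaches an L, and L when every move reaches a W.
No move ever increases a pile, so every position that can arise here has a ≤ 5 and b ≤ 2; it is enough to label the cells with 0 ≤ a ≤ 5 and 0 ≤ b ≤ 2.
Every move lowers a or b (never raises either), so fill the grid row by row in increasing a, and left to right within a row: each cell's successors are then already labelled.
      b=0  b=1  b=2
a=0:    L    L    W
a=1:    L    L    W
a=2:    W    W    L
a=3:    W    W    L
a=4:    W    W    W
a=5:    L    L    W
Cells with no legal move (terminal, hence L): (0,0), (0,1), (1,0), (1,1).
The remaining L cells, each justified by listing all of its moves:
(2,2): →(0,2)(W), (2,0)(W) — all W, so L
(3,2): →(1,2)(W), (0,2)(W), (3,0)(W) — all W, so L
(5,0): →(3,0)(W), (2,0)(W) — all W, so L
(5,1): →(3,1)(W), (2,1)(W) — all W, so L
Every other cell has at least one move into one of the L cells above, so it is W.
From (5,2) Player 1 can move to (3,2), reaching an L position.

Player 1 wins.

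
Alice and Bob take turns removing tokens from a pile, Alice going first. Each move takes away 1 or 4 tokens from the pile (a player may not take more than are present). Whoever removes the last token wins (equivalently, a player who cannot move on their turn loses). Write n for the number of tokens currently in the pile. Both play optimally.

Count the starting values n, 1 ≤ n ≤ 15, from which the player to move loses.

Classify positions by backward induction: terminal positions (no move available) are L. From any other position, the mover wins iff some move reaches an L.
n=0: no move → L
n=1: →0(L), so W
n=2: →1(W) only, which is W, so L
n=3: →2(L), so W
n=4: →0(L), so W
n=5: →4(W), 1(W) — all W, so L
n=6: →5(L), so W
n=7: →6(W), 3(W) — all W, so L
n=8: →7(L), so W
n=9: →5(L), so W
n=10: →9(W), 6(W) — all W, so L
n=11: →10(L), so W
n=12: →11(W), 8(W) — all W, so L
n=13: →12(L), so W
n=14: →10(L), so W
n=15: →14(W), 11(W) — all W, so L
L entries with 1 ≤ n ≤ 15 (n=0 is outside the asked range and is not counted): n = 2, 5, 7, 10, 12, 15; that makes 6.

6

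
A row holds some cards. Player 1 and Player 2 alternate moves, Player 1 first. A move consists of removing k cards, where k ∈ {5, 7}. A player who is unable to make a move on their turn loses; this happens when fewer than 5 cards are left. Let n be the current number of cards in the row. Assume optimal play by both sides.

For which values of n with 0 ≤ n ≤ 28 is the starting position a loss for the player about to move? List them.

0, 1, 2, 3, 4, 12, 13, 14, 15, 16, 24, 25, 26, 27, 28

Build the W/L table. Terminal = L. A non-terminal position is W if it has a move to some L; otherwise it is L.
n=0: no move → L
n=1: no move → L
n=2: no move → L
n=3: no move → L
n=4: no move → L
n=5: reaches L-position 0 → W
n=6: reaches L-position 1 → W
n=7: reaches L-position 2 → W
n=8: reaches L-position 3 → W
n=9: reaches L-position 4 → W
n=10: reaches L-position 3 → W
n=11: reaches L-position 4 → W
n=12: only reaches 7(W), 5(W), all W → L
n=13: only reaches 8(W), 6(W), all W → L
n=14: only reaches 9(W), 7(W), all W → L
n=15: only reaches 10(W), 8(W), all W → L
n=16: only reaches 11(W), 9(W), all W → L
n=17: reaches L-position 12 → W
n=18: reaches L-position 13 → W
n=19: reaches L-position 14 → W
n=20: reaches L-position 15 → W
n=21: reaches L-position 16 → W
n=22: reaches L-position 15 → W
n=23: reaches L-position 16 → W
n=24: only reaches 19(W), 17(W), all W → L
n=25: only reaches 20(W), 18(W), all W → L
n=26: only reaches 21(W), 19(W), all W → L
n=27: only reaches 22(W), 20(W), all W → L
n=28: only reaches 23(W), 21(W), all W → L
The losing starting values of n are exactly the entries labelled L in this table (15 of them).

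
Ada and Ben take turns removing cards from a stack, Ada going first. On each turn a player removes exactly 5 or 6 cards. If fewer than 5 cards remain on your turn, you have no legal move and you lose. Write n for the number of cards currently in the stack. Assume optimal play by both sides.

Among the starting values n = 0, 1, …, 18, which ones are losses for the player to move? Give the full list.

Label each position W (a win for the player to move) or L (a loss). A position with no legal move is L; any other position is W exactly when some move reaches an L, and L when every move reaches a W.
n=0: no move → L
n=1: no move → L
n=2: no move → L
n=3: no move → L
n=4: no move → L
n=5: →0(L), so W
n=6: →1(L), so W
n=7: →2(L), so W
n=8: →3(L), so W
n=9: →4(L), so W
n=10: →4(L), so W
n=11: →6(W), 5(W) — all W, so L
n=12: →7(W), 6(W) — all W, so L
n=13: →8(W), 7(W) — all W, so L
n=14: →9(W), 8(W) — all W, so L
n=15: →10(W), 9(W) — all W, so L
n=16: →11(L), so W
n=17: →12(L), so W
n=18: →13(L), so W
The losing starting values of n are exactly the entries labelled L in this table (10 of them).

0, 1, 2, 3, 4, 11, 12, 13, 14, 15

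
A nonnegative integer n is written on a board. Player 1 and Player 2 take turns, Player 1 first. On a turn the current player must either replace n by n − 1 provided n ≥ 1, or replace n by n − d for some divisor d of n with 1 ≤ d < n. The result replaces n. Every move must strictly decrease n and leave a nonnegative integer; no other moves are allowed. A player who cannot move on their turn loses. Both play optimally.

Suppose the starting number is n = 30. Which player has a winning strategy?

Build the W/L table. Terminal = L. A non-terminal position is W if it has a move to some L; otherwise it is L.
n=0: no move → L
n=1: can move to 0, which is L ⇒ W
n=2: the only move is to 1(W), a W ⇒ L
n=3: can move to 2, which is L ⇒ W
n=4: can move to 2, which is L ⇒ W
n=5: the only move is to 4(W), a W ⇒ L
n=6: can move to 5, which is L ⇒ W
n=7: the only move is to 6(W), a W ⇒ L
n=8: can move to 7, which is L ⇒ W
n=9: moves to 6(W), 8(W); every one is W ⇒ L
n=10: can move to 5, which is L ⇒ W
n=11: the only move is to 10(W), a W ⇒ L
n=12: can move to 9, which is L ⇒ W
n=13: the only move is to 12(W), a W ⇒ L
n=14: can move to 7, which is L ⇒ W
n=15: moves to 10(W), 12(W), 14(W); every one is W ⇒ L
n=16: can move to 15, which is L ⇒ W
n=17: the only move is to 16(W), a W ⇒ L
n=18: can move to 9, which is L ⇒ W
n=19: the only move is to 18(W), a W ⇒ L
n=20: can move to 15, which is L ⇒ W
n=21: moves to 14(W), 18(W), 20(W); every one is W ⇒ L
n=22: can move to 11, which is L ⇒ W
n=23: the only move is to 22(W), a W ⇒ L
n=24: can move to 21, which is L ⇒ W
n=25: moves to 20(W), 24(W); every one is W ⇒ L
n=26: can move to 13, which is L ⇒ W
n=27: moves to 18(W), 24(W), 26(W); every one is W ⇒ L
n=28: can move to 21, which is L ⇒ W
n=29: the only move is to 28(W), a W ⇒ L
n=30: can move to 15, which is L ⇒ W
From 30 Player 1 can move to 15, reaching an L position.

Player 1 wins.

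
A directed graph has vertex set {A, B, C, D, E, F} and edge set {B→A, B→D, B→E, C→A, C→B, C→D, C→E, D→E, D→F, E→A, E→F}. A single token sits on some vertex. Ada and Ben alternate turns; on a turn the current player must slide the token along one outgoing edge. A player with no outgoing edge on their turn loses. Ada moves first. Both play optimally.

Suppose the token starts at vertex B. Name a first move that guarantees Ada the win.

Positions with no move are L. A position that does have a move is losing for the player to move precisely when every available move leads to a winning position for the opponent. Fill in the labels:
Every edge goes from a vertex to one that appears earlier in the order A, F, E, D, B, C, so processing vertices in that order labels each vertex after all of its successors.
A: no outgoing edge → L
F: no outgoing edge → L
E: can move to F, which is L ⇒ W
D: can move to F, which is L ⇒ W
B: can move to A, which is L ⇒ W
C: can move to A, which is L ⇒ W
From B, the L positions reachable in one move are: A.

Move to A.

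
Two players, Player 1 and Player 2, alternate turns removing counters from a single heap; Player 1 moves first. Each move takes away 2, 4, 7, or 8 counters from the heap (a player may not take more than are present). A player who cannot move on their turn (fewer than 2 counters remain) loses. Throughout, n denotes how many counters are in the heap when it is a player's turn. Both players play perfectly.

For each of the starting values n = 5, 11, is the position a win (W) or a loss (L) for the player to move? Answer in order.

5: W, 11: L

Compute win/loss labels from the base case upward. A position with no move is L. Any other position is W if it can reach an L in one move, else L.
n=0: no move → L
n=1: no move → L
n=2: reaches L-position 0 → W
n=3: reaches L-position 1 → W
n=4: reaches L-position 0 → W
n=5: reaches L-position 1 → W
n=6: only reaches 4(W), 2(W), all W → L
n=7: reaches L-position 0 → W
n=8: reaches L-position 6 → W
n=9: reaches L-position 1 → W
n=10: reaches L-position 6 → W
n=11: only reaches 9(W), 7(W), 4(W), 3(W), all W → L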